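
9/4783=9/4783 = 0.00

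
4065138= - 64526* (-63) 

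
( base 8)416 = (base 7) 534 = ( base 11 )226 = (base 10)270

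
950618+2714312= 3664930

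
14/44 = 7/22  =  0.32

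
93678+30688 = 124366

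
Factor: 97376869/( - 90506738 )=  - 2^( - 1 )*7^(-1 )*29^(- 2) * 127^1 * 199^1 * 3853^1*7687^ ( - 1)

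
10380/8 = 2595/2 = 1297.50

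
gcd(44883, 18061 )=1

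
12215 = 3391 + 8824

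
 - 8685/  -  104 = 8685/104= 83.51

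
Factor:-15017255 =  - 5^1 * 11^1*137^1*1993^1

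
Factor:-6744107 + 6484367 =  - 2^2*3^3*5^1*13^1*37^1 = - 259740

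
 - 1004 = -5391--4387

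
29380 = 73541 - 44161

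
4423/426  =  4423/426 = 10.38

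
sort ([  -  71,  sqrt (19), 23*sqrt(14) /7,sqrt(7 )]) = [ - 71, sqrt(7),  sqrt(19),  23*sqrt ( 14) /7]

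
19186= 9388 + 9798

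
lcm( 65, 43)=2795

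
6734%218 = 194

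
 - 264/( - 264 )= 1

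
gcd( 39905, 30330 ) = 5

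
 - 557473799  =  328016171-885489970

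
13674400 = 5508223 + 8166177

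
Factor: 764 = 2^2*191^1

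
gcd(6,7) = 1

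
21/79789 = 21/79789=0.00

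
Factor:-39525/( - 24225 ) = 19^( - 1)*31^1 = 31/19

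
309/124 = 2+ 61/124 = 2.49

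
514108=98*5246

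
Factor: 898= 2^1*449^1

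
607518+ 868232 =1475750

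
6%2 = 0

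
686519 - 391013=295506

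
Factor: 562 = 2^1*281^1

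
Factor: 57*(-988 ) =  - 56316=-2^2*3^1 * 13^1*19^2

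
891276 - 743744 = 147532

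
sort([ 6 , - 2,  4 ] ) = [ - 2,4 , 6]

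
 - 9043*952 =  - 8608936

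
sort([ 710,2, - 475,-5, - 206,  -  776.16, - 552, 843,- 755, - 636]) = [ - 776.16, - 755, - 636, - 552, - 475,  -  206, -5,2,710, 843]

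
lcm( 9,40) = 360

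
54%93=54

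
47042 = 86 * 547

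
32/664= 4/83 = 0.05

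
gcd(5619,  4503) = 3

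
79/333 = 79/333  =  0.24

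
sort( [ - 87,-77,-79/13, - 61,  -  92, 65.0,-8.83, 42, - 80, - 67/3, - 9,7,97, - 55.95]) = [-92, - 87, - 80,-77,-61,  -  55.95, - 67/3, - 9, - 8.83,-79/13, 7 , 42, 65.0, 97 ] 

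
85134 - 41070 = 44064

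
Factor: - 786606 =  - 2^1*3^1*131101^1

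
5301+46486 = 51787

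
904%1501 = 904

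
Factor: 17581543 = 7^2 * 223^1 * 1609^1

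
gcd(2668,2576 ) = 92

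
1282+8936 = 10218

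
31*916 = 28396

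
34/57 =34/57  =  0.60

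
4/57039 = 4/57039=0.00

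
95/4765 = 19/953 = 0.02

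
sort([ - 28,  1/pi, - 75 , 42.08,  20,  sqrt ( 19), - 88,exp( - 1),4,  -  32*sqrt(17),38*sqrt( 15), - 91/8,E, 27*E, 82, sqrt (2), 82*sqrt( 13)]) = [  -  32*sqrt( 17) , - 88,-75 , - 28,-91/8, 1/pi,exp( - 1 ),  sqrt(2),  E , 4 , sqrt( 19),  20  ,  42.08,  27*E, 82, 38*sqrt(15 ),82*sqrt( 13)]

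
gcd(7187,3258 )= 1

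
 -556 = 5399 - 5955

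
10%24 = 10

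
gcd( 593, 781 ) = 1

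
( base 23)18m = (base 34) ll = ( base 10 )735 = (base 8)1337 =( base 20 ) 1GF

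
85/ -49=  - 85/49 =- 1.73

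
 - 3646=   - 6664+3018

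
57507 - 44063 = 13444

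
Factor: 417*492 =2^2*3^2 * 41^1*  139^1 = 205164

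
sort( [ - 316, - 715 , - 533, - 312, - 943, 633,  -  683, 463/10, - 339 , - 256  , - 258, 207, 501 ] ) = [ - 943, - 715,  -  683, - 533, - 339, - 316, - 312,-258,-256, 463/10, 207, 501, 633]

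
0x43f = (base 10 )1087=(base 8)2077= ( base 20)2e7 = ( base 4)100333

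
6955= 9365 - 2410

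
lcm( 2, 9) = 18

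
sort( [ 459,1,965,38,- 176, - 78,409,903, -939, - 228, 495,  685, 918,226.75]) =[ -939 , -228, - 176,-78, 1, 38 , 226.75,  409,  459,495 , 685, 903,918,965 ] 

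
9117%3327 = 2463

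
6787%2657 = 1473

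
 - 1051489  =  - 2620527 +1569038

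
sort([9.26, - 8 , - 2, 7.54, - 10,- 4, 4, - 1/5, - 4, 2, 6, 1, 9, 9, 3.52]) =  [ - 10, - 8,  -  4, - 4, - 2, -1/5 , 1,  2, 3.52, 4,6,7.54,  9, 9, 9.26 ]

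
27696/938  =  13848/469 = 29.53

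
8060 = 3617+4443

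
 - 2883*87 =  - 250821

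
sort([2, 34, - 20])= [ - 20,  2,34 ] 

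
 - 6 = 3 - 9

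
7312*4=29248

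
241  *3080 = 742280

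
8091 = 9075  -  984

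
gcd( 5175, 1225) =25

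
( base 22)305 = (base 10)1457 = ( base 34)18t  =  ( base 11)1105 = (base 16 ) 5B1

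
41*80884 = 3316244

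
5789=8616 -2827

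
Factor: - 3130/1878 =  - 3^ (- 1 ) *5^1 = -5/3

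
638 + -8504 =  - 7866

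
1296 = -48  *( - 27 )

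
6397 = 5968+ 429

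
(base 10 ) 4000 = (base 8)7640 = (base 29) 4lr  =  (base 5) 112000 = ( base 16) fa0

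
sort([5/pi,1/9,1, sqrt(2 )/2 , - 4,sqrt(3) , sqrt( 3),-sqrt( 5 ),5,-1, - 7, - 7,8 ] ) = [ -7, - 7, - 4, - sqrt(5), - 1,1/9,sqrt( 2) /2,1,5/pi,sqrt( 3), sqrt( 3), 5,8] 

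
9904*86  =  851744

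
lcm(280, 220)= 3080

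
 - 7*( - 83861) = 587027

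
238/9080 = 119/4540 = 0.03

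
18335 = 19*965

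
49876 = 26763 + 23113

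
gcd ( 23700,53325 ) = 5925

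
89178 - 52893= 36285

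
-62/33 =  - 62/33 = -  1.88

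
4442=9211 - 4769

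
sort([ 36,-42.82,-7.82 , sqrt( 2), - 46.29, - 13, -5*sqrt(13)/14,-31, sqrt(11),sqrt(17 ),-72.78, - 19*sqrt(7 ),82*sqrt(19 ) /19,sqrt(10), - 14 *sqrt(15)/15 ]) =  [-72.78 , - 19*sqrt(7), - 46.29,- 42.82, - 31, - 13, - 7.82,  -  14 * sqrt( 15)/15,-5*sqrt( 13)/14,sqrt(2 ),sqrt( 10), sqrt( 11 ), sqrt (17),82*sqrt(19) /19,36]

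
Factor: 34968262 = 2^1 * 7^2*356819^1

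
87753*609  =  53441577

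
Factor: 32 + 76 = 2^2 * 3^3 = 108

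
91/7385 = 13/1055  =  0.01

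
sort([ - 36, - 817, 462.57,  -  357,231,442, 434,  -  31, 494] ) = [ - 817, - 357,  -  36,  -  31,  231,434,442, 462.57, 494]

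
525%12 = 9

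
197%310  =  197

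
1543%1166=377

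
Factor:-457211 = -107^1*4273^1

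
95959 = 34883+61076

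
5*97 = 485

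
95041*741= 70425381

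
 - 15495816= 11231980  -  26727796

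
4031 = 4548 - 517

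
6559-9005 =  - 2446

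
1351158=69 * 19582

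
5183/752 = 5183/752 = 6.89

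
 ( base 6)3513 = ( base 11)6A1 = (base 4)31011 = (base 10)837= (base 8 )1505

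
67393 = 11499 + 55894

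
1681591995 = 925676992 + 755915003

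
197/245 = 197/245 = 0.80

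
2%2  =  0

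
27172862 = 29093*934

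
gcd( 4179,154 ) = 7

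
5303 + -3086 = 2217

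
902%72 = 38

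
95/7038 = 95/7038 = 0.01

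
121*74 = 8954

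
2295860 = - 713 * ( - 3220)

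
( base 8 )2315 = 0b10011001101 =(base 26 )1l7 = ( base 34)125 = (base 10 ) 1229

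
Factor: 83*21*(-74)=  -  128982=   - 2^1*3^1*7^1*37^1*83^1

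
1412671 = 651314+761357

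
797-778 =19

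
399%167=65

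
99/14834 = 99/14834 = 0.01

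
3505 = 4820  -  1315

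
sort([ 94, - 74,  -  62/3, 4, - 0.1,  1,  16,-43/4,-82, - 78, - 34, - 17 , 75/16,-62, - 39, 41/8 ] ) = [ - 82, - 78, - 74,-62, - 39, - 34, - 62/3, - 17, - 43/4, - 0.1,1,4, 75/16,41/8, 16, 94] 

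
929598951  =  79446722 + 850152229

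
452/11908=113/2977 =0.04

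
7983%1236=567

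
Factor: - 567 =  - 3^4*7^1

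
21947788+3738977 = 25686765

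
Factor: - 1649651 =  - 1649651^1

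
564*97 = 54708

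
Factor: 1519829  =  19^1*41^1*1951^1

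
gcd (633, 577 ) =1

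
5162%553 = 185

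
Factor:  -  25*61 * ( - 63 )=3^2*5^2* 7^1 * 61^1 = 96075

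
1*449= 449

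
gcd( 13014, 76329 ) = 27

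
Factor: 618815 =5^1 *23^1*5381^1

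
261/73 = 3 + 42/73 = 3.58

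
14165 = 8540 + 5625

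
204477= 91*2247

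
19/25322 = 19/25322 = 0.00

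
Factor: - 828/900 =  - 23/25 = - 5^( - 2) * 23^1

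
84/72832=21/18208=0.00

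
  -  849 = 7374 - 8223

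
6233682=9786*637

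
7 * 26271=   183897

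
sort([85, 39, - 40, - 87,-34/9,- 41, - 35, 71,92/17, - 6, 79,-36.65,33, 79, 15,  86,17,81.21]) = [-87, - 41, - 40, - 36.65,-35, - 6, - 34/9, 92/17,15 , 17,33,39, 71, 79,79,  81.21,  85, 86 ]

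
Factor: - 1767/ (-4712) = 2^( - 3 )*3^1 = 3/8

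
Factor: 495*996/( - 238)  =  -2^1*3^3*5^1*7^( - 1)*11^1*17^ ( - 1)*83^1 = -246510/119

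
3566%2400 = 1166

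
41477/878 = 41477/878 = 47.24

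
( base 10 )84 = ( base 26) 36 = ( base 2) 1010100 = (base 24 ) 3c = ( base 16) 54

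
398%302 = 96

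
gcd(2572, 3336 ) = 4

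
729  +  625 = 1354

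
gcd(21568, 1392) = 16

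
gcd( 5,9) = 1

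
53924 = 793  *68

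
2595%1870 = 725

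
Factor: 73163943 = 3^2* 23^1*571^1*619^1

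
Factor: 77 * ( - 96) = - 2^5*3^1 *7^1*11^1 = -7392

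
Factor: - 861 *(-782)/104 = 336651/52 = 2^( - 2 )*3^1*7^1*13^( - 1)*17^1*23^1*41^1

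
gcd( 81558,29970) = 18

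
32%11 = 10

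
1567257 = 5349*293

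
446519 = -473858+920377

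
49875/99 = 16625/33 = 503.79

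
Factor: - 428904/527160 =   -  777/955=- 3^1*5^( - 1)*7^1 *37^1 * 191^( - 1 ) 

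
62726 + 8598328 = 8661054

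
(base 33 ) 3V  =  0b10000010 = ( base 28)4I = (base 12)aa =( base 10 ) 130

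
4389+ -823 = 3566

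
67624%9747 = 9142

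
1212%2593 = 1212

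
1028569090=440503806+588065284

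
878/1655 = 878/1655  =  0.53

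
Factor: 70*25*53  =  2^1*5^3*7^1*53^1= 92750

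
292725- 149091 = 143634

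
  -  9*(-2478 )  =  22302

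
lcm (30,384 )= 1920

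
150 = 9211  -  9061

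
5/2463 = 5/2463 = 0.00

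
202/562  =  101/281 = 0.36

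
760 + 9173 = 9933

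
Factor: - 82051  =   - 82051^1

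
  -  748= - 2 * 374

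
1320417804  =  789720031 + 530697773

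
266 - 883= - 617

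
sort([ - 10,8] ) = [-10,8 ] 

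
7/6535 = 7/6535 = 0.00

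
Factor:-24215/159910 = -4843/31982 = - 2^( - 1)*29^1*167^1*15991^( - 1)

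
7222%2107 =901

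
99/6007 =99/6007= 0.02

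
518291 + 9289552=9807843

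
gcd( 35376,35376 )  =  35376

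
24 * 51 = 1224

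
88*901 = 79288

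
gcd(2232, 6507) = 9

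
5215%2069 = 1077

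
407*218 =88726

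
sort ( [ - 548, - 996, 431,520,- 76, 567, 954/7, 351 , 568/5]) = [ - 996, - 548,-76,568/5,  954/7,351, 431, 520, 567]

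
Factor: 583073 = 23^1*101^1*251^1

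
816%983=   816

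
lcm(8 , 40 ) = 40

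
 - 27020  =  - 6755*4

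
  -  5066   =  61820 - 66886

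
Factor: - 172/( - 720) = 2^( - 2)*3^( - 2)*5^( - 1)*43^1 = 43/180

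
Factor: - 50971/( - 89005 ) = 5^(-1 )*7^(-1)  *2543^(  -  1)*50971^1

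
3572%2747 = 825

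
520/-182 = - 3 + 1/7  =  -2.86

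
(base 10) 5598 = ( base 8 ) 12736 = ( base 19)F9C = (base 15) 19d3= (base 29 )6j1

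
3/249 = 1/83 = 0.01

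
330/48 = 55/8=6.88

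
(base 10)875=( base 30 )T5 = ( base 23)1F1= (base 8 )1553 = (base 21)1KE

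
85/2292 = 85/2292  =  0.04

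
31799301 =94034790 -62235489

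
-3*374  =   - 1122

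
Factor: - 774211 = -89^1*8699^1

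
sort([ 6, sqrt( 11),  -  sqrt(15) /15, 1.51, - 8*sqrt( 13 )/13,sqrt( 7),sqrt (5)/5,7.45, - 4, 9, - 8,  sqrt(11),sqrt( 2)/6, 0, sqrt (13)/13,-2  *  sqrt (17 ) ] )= [ - 2*sqrt (17), - 8, - 4, -8*sqrt( 13)/13, - sqrt(15)/15, 0, sqrt(2)/6, sqrt( 13) /13, sqrt(5 )/5, 1.51,sqrt (7 ), sqrt (11),  sqrt( 11 ), 6, 7.45 , 9 ] 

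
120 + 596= 716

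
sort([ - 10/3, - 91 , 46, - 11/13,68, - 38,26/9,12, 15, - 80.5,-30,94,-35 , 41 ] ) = [ - 91 , - 80.5, - 38,-35, - 30, - 10/3, - 11/13, 26/9,12, 15,41, 46,  68,94]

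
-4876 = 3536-8412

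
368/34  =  184/17 = 10.82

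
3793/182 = 3793/182 = 20.84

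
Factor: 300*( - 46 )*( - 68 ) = 2^5*3^1*5^2*17^1 * 23^1  =  938400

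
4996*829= 4141684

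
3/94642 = 3/94642 = 0.00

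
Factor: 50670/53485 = 2^1*3^2*19^( - 1) = 18/19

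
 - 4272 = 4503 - 8775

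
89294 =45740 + 43554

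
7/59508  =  7/59508   =  0.00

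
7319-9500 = -2181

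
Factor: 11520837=3^2 * 881^1*1453^1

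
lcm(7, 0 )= 0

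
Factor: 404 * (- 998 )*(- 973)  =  392305816 = 2^3* 7^1*101^1 *139^1*499^1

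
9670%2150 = 1070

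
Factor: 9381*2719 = 25506939 = 3^1 * 53^1*59^1*2719^1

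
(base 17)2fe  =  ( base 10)847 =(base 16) 34F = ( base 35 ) o7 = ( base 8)1517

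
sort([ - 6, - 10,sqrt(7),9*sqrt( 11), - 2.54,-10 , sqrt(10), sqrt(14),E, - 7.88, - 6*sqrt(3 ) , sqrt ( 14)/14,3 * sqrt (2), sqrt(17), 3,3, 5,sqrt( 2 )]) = [ - 6*sqrt(3), - 10, - 10, - 7.88,  -  6, - 2.54, sqrt( 14)/14, sqrt(2)  ,  sqrt(7) , E, 3, 3,  sqrt(10 ),sqrt( 14), sqrt( 17 ), 3 *sqrt(2), 5, 9*sqrt (11)]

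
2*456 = 912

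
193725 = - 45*( - 4305 )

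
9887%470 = 17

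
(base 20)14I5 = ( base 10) 9965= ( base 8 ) 23355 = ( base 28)CJP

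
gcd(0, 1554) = 1554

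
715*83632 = 59796880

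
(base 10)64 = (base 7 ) 121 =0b1000000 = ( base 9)71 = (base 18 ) 3a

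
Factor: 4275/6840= 5/8 = 2^( - 3 )*5^1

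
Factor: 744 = 2^3*3^1*31^1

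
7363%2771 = 1821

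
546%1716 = 546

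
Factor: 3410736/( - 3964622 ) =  - 1705368/1982311=- 2^3*3^1*7^1*  863^( - 1 )*2297^( -1 )*10151^1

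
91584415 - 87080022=4504393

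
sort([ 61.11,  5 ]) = [5,61.11]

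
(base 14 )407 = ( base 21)1ge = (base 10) 791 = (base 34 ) n9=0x317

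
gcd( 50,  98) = 2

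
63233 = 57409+5824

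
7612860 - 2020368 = 5592492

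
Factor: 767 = 13^1*59^1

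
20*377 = 7540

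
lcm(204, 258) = 8772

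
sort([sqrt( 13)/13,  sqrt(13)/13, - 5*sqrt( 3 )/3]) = [-5 *sqrt (3)/3,sqrt(13 ) /13, sqrt(13)/13]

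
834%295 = 244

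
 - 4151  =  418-4569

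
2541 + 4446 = 6987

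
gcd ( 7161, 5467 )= 77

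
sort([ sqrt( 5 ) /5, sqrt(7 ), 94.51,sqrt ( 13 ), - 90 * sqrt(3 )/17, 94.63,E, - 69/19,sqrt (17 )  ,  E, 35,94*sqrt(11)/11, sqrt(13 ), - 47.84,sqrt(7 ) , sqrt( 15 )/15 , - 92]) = [ - 92, - 47.84, - 90* sqrt( 3 )/17, - 69/19,sqrt( 15 ) /15,sqrt( 5) /5, sqrt(7),sqrt(7 ) , E,E,sqrt(13 ),sqrt(13), sqrt( 17 ),94*sqrt(11 )/11 , 35,94.51,94.63 ] 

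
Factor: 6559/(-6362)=-2^ ( - 1)*7^1*937^1*3181^( - 1)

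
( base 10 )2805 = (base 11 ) 2120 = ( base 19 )7ec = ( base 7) 11115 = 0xAF5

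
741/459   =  1  +  94/153  =  1.61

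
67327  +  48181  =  115508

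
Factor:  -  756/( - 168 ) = 2^( - 1)*3^2 = 9/2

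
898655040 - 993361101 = -94706061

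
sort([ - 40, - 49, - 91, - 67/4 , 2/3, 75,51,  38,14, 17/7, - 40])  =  [ - 91 , - 49, - 40, - 40, - 67/4, 2/3, 17/7,  14,38, 51,  75]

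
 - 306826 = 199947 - 506773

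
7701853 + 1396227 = 9098080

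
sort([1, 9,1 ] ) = [1,1,  9]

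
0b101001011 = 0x14B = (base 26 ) CJ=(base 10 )331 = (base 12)237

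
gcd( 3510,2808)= 702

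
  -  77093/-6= 77093/6 =12848.83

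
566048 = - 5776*( - 98)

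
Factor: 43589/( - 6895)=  - 5^ ( - 1 )*13^1*197^( - 1 )*479^1=- 6227/985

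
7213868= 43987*164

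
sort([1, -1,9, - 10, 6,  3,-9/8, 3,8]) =[ - 10, -9/8, - 1,  1,  3,  3, 6,  8, 9 ] 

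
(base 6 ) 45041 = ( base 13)2B2A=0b1100010010001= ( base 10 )6289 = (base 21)e5a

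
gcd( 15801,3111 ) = 3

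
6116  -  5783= 333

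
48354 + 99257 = 147611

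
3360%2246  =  1114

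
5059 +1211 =6270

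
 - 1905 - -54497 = 52592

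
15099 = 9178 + 5921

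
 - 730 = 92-822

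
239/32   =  7 + 15/32 = 7.47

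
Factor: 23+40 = 3^2 * 7^1 = 63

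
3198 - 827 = 2371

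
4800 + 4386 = 9186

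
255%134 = 121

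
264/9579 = 88/3193 = 0.03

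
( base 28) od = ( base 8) 1255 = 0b1010101101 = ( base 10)685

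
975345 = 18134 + 957211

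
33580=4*8395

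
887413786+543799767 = 1431213553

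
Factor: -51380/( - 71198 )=70/97=2^1*5^1*7^1*97^( - 1 )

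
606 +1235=1841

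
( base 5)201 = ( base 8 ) 63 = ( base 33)1i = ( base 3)1220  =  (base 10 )51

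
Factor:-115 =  - 5^1 * 23^1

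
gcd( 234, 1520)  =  2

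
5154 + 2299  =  7453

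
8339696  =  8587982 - 248286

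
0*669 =0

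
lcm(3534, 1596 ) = 49476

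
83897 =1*83897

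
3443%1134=41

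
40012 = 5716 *7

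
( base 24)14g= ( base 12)494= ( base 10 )688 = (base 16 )2B0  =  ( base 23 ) 16L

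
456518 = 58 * 7871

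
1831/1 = 1831 = 1831.00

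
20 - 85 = - 65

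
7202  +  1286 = 8488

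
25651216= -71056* ( - 361)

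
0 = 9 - 9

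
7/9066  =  7/9066= 0.00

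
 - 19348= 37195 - 56543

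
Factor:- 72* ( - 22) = 1584=2^4*3^2* 11^1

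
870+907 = 1777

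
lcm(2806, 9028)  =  207644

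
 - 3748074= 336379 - 4084453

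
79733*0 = 0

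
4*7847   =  31388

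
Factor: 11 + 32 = 43^1=43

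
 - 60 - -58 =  -2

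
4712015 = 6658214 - 1946199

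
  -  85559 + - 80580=-166139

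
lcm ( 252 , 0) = 0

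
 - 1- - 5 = 4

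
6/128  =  3/64 = 0.05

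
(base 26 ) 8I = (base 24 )9a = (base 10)226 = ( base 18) ca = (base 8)342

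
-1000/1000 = -1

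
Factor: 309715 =5^1 * 7^1*8849^1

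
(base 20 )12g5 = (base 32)8T5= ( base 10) 9125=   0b10001110100101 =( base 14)347B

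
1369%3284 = 1369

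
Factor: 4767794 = 2^1*197^1 *12101^1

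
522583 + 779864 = 1302447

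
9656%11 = 9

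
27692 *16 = 443072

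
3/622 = 3/622 = 0.00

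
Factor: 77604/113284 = 87/127 = 3^1*29^1*127^( - 1)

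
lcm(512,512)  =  512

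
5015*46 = 230690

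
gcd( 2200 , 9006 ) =2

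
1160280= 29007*40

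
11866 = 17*698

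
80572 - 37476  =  43096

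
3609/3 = 1203=1203.00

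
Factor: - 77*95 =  - 7315 = -5^1 * 7^1 *11^1 * 19^1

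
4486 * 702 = 3149172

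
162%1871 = 162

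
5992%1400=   392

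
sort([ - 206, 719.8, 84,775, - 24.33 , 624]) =[ - 206, - 24.33, 84, 624, 719.8,775]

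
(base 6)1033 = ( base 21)B6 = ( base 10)237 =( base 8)355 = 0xed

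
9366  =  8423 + 943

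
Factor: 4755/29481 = 5^1 * 31^( - 1) = 5/31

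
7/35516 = 7/35516=0.00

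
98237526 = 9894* 9929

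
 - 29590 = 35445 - 65035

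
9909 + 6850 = 16759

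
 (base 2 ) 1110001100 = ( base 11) 756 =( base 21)215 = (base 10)908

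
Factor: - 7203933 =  - 3^2*11^1*72767^1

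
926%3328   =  926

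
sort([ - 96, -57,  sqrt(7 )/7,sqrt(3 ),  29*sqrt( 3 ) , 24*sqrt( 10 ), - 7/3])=[ - 96,-57  , - 7/3,sqrt( 7) /7 , sqrt( 3), 29*  sqrt (3 ),24* sqrt(10 )]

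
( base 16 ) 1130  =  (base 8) 10460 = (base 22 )920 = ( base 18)DA8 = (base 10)4400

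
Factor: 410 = 2^1*5^1 * 41^1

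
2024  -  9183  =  -7159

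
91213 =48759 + 42454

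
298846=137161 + 161685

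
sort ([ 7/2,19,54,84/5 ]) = [ 7/2,84/5,  19 , 54] 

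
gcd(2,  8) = 2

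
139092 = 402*346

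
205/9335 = 41/1867 = 0.02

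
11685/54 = 3895/18 = 216.39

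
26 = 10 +16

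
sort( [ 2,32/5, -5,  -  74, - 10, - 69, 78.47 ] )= [ - 74,- 69, - 10, -5, 2,32/5, 78.47]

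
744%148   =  4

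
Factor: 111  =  3^1*37^1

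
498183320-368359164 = 129824156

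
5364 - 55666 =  - 50302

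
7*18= 126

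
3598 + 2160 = 5758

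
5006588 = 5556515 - 549927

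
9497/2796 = 9497/2796 = 3.40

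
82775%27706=27363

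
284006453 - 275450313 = 8556140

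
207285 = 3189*65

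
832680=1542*540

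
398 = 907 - 509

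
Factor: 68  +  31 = 3^2*11^1=99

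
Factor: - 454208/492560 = - 2^2*5^(-1)*131^( - 1)*151^1 = - 604/655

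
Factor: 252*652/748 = 2^2*3^2*7^1*11^(-1 )*17^( -1)*163^1 = 41076/187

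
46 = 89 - 43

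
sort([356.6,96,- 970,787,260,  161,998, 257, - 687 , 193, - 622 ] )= [ - 970, - 687, - 622,96,161,193,  257, 260,356.6, 787, 998] 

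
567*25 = 14175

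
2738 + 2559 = 5297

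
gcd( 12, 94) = 2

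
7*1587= 11109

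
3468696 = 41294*84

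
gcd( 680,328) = 8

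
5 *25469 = 127345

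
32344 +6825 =39169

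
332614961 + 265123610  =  597738571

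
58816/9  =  6535 + 1/9 = 6535.11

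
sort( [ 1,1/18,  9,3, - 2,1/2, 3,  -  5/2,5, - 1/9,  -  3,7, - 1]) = [ - 3, - 5/2,-2, - 1, -1/9,1/18,  1/2, 1,3,  3,5,7, 9 ]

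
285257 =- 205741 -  - 490998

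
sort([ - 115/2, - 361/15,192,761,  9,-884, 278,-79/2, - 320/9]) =[ - 884, - 115/2 , - 79/2,-320/9, - 361/15,9, 192,278, 761] 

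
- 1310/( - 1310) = 1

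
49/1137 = 49/1137 = 0.04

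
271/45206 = 271/45206 = 0.01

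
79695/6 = 13282  +  1/2 = 13282.50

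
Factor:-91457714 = -2^1*45728857^1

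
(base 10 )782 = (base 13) 482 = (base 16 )30E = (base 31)p7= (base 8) 1416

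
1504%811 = 693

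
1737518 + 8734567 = 10472085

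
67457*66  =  4452162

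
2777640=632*4395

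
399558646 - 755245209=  -355686563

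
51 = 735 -684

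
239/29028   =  239/29028  =  0.01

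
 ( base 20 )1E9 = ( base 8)1261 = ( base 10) 689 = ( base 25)12e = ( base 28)oh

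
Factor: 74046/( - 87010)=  - 5289/6215 = - 3^1*5^( - 1 )*11^( - 1 )*41^1*43^1*113^(-1)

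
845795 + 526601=1372396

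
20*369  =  7380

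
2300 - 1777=523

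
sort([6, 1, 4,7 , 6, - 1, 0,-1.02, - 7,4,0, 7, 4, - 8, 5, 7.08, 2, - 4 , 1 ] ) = [ - 8, - 7,  -  4, - 1.02, - 1,  0,0,  1,1, 2, 4, 4,4 , 5,6, 6, 7, 7, 7.08]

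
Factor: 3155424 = 2^5*3^1 * 32869^1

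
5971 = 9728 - 3757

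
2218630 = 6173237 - 3954607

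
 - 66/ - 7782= 11/1297 = 0.01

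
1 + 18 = 19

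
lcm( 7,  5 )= 35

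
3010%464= 226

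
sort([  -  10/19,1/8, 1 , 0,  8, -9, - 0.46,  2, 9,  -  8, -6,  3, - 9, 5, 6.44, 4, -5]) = [ - 9, -9, -8,-6,-5, - 10/19, - 0.46, 0,  1/8, 1, 2,3,  4,  5,6.44 , 8, 9 ]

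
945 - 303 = 642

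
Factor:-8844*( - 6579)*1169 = 68017886244= 2^2*3^3*7^1 *11^1 * 17^1 * 43^1*67^1*167^1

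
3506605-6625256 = -3118651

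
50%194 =50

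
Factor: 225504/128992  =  243/139=3^5*139^( - 1 )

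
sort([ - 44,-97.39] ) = [  -  97.39,-44 ] 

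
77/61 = 1 + 16/61 = 1.26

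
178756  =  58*3082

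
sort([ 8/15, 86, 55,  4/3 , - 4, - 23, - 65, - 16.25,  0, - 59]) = [ - 65 , - 59, - 23,-16.25, - 4, 0,8/15,4/3, 55, 86 ] 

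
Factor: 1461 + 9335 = 2^2*2699^1 =10796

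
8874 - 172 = 8702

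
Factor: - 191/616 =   -  2^(  -  3 )*7^( - 1 )*11^( - 1)*191^1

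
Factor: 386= 2^1*193^1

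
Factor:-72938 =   -  2^1 * 36469^1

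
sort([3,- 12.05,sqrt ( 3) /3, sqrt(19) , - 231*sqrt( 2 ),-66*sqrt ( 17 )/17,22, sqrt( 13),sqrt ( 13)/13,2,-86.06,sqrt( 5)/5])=[-231 * sqrt( 2),-86.06,-66*sqrt( 17)/17, - 12.05 , sqrt( 13 )/13 , sqrt( 5)/5, sqrt ( 3) /3,2, 3,  sqrt(13),sqrt(19), 22 ] 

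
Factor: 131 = 131^1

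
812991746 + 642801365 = 1455793111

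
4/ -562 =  - 1 + 279/281 = - 0.01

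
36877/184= 200 + 77/184 = 200.42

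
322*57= 18354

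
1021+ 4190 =5211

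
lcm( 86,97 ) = 8342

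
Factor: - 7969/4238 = -2^ ( - 1)*  163^(-1) * 613^1 = - 613/326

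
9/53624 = 9/53624 = 0.00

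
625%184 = 73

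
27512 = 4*6878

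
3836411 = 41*93571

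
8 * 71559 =572472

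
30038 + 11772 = 41810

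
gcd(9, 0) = 9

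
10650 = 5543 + 5107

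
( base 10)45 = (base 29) 1G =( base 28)1H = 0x2D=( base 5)140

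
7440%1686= 696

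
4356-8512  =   - 4156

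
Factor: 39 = 3^1*13^1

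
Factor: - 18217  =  -18217^1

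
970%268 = 166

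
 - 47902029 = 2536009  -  50438038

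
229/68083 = 229/68083 =0.00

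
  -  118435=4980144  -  5098579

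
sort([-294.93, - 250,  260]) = [ - 294.93, - 250, 260]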